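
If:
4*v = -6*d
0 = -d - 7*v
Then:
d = 0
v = 0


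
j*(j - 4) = j^2 - 4*j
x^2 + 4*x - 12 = (x - 2)*(x + 6)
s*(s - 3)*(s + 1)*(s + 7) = s^4 + 5*s^3 - 17*s^2 - 21*s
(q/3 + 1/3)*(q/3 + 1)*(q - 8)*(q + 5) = q^4/9 + q^3/9 - 49*q^2/9 - 169*q/9 - 40/3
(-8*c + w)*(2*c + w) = -16*c^2 - 6*c*w + w^2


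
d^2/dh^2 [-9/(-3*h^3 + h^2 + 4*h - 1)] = 18*((1 - 9*h)*(3*h^3 - h^2 - 4*h + 1) + (-9*h^2 + 2*h + 4)^2)/(3*h^3 - h^2 - 4*h + 1)^3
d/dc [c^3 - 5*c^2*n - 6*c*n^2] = 3*c^2 - 10*c*n - 6*n^2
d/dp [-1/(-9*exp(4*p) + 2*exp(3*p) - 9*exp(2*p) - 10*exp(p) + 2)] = (-36*exp(3*p) + 6*exp(2*p) - 18*exp(p) - 10)*exp(p)/(9*exp(4*p) - 2*exp(3*p) + 9*exp(2*p) + 10*exp(p) - 2)^2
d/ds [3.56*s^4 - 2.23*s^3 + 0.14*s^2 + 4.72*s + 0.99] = 14.24*s^3 - 6.69*s^2 + 0.28*s + 4.72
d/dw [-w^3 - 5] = -3*w^2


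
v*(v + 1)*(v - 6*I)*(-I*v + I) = -I*v^4 - 6*v^3 + I*v^2 + 6*v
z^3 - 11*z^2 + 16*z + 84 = (z - 7)*(z - 6)*(z + 2)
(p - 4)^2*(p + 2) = p^3 - 6*p^2 + 32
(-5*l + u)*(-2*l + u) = 10*l^2 - 7*l*u + u^2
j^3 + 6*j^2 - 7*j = j*(j - 1)*(j + 7)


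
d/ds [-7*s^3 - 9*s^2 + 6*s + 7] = -21*s^2 - 18*s + 6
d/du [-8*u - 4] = -8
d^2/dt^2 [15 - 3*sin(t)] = 3*sin(t)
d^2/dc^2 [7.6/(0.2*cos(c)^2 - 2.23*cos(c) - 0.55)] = (1.216*(1 - cos(c)^2)^2 - 10.1688*cos(c)^3 + 41.74604*cos(c)^2 + 11.0162*cos(c) - 78.47608)/(-0.2*cos(c)^2 + 2.23*cos(c) + 0.55)^3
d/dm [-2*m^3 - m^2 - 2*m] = -6*m^2 - 2*m - 2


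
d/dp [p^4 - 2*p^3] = p^2*(4*p - 6)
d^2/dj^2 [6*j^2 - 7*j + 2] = 12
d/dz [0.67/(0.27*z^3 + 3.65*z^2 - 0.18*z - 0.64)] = (-0.5427*z^2 - 4.891*z + 0.1206)/(0.27*z^3 + 3.65*z^2 - 0.18*z - 0.64)^2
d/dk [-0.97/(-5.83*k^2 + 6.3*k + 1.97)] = (6.111 - 11.3102*k)/(-5.83*k^2 + 6.3*k + 1.97)^2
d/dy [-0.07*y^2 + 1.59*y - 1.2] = 1.59 - 0.14*y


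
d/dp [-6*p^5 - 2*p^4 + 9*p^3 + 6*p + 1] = -30*p^4 - 8*p^3 + 27*p^2 + 6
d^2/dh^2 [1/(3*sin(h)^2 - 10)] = 6*(-6*sin(h)^4 - 11*sin(h)^2 + 10)/(3*sin(h)^2 - 10)^3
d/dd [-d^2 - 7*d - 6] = -2*d - 7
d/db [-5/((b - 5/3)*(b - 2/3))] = 135*(6*b - 7)/((3*b - 5)^2*(3*b - 2)^2)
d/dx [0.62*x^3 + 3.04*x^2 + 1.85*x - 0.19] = 1.86*x^2 + 6.08*x + 1.85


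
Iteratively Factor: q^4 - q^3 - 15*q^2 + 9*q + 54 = (q - 3)*(q^3 + 2*q^2 - 9*q - 18) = (q - 3)*(q + 2)*(q^2 - 9) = (q - 3)^2*(q + 2)*(q + 3)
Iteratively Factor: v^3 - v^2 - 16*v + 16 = (v - 1)*(v^2 - 16) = (v - 1)*(v + 4)*(v - 4)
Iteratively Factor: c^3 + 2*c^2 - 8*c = (c + 4)*(c^2 - 2*c) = c*(c + 4)*(c - 2)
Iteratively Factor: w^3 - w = (w - 1)*(w^2 + w) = (w - 1)*(w + 1)*(w)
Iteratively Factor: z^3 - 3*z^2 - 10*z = (z)*(z^2 - 3*z - 10) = z*(z + 2)*(z - 5)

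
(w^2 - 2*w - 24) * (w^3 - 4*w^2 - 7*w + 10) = w^5 - 6*w^4 - 23*w^3 + 120*w^2 + 148*w - 240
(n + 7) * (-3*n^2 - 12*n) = -3*n^3 - 33*n^2 - 84*n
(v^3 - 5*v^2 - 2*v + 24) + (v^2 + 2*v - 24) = v^3 - 4*v^2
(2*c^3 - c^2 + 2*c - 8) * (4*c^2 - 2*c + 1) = 8*c^5 - 8*c^4 + 12*c^3 - 37*c^2 + 18*c - 8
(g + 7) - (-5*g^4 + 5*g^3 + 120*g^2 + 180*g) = 5*g^4 - 5*g^3 - 120*g^2 - 179*g + 7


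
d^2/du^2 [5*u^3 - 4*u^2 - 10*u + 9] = 30*u - 8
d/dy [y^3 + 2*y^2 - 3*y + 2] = 3*y^2 + 4*y - 3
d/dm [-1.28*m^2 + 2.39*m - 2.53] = 2.39 - 2.56*m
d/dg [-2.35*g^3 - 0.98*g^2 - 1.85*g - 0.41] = -7.05*g^2 - 1.96*g - 1.85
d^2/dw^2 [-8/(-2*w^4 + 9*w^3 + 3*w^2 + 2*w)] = 16*(3*w*(-4*w^2 + 9*w + 1)*(-2*w^3 + 9*w^2 + 3*w + 2) - (-8*w^3 + 27*w^2 + 6*w + 2)^2)/(w^3*(-2*w^3 + 9*w^2 + 3*w + 2)^3)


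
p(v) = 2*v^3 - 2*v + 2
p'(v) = 6*v^2 - 2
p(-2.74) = -33.66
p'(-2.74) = 43.05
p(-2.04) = -10.90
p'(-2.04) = 22.97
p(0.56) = 1.23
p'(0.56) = -0.12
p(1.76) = 9.38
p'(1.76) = 16.59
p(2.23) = 19.72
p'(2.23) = 27.84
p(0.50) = 1.25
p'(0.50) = -0.50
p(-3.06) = -49.19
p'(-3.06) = 54.18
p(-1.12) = 1.43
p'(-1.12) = 5.53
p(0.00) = 2.00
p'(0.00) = -2.00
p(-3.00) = -46.00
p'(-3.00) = 52.00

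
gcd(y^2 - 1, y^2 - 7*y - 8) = y + 1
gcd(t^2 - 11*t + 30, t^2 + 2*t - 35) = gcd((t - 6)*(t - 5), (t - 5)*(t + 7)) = t - 5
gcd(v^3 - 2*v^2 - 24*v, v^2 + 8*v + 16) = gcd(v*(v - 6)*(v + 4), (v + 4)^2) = v + 4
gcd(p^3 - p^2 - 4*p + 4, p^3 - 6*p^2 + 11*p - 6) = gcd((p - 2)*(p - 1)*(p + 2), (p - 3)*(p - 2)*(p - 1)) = p^2 - 3*p + 2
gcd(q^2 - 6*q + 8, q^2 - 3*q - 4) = q - 4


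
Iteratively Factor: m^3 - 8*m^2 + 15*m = (m - 3)*(m^2 - 5*m) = (m - 5)*(m - 3)*(m)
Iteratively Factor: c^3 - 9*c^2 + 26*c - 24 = (c - 4)*(c^2 - 5*c + 6) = (c - 4)*(c - 2)*(c - 3)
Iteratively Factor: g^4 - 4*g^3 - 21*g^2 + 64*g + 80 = (g + 1)*(g^3 - 5*g^2 - 16*g + 80) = (g - 4)*(g + 1)*(g^2 - g - 20) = (g - 5)*(g - 4)*(g + 1)*(g + 4)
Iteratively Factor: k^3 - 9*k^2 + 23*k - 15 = (k - 1)*(k^2 - 8*k + 15) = (k - 5)*(k - 1)*(k - 3)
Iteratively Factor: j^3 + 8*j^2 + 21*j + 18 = (j + 3)*(j^2 + 5*j + 6) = (j + 3)^2*(j + 2)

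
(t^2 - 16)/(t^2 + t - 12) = (t - 4)/(t - 3)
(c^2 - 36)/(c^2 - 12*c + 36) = (c + 6)/(c - 6)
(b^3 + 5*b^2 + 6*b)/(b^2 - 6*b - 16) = b*(b + 3)/(b - 8)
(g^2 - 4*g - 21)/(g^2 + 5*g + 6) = (g - 7)/(g + 2)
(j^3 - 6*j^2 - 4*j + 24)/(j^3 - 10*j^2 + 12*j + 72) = (j - 2)/(j - 6)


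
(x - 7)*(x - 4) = x^2 - 11*x + 28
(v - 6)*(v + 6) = v^2 - 36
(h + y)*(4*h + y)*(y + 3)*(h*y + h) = 4*h^3*y^2 + 16*h^3*y + 12*h^3 + 5*h^2*y^3 + 20*h^2*y^2 + 15*h^2*y + h*y^4 + 4*h*y^3 + 3*h*y^2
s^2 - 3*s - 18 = (s - 6)*(s + 3)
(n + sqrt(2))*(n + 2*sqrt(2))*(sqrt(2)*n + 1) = sqrt(2)*n^3 + 7*n^2 + 7*sqrt(2)*n + 4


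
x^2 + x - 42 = (x - 6)*(x + 7)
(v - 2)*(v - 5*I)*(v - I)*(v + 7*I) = v^4 - 2*v^3 + I*v^3 + 37*v^2 - 2*I*v^2 - 74*v - 35*I*v + 70*I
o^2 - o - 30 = (o - 6)*(o + 5)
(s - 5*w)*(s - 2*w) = s^2 - 7*s*w + 10*w^2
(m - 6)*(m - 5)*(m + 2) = m^3 - 9*m^2 + 8*m + 60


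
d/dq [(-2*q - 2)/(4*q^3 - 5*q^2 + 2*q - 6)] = 2*(8*q^3 + 7*q^2 - 10*q + 8)/(16*q^6 - 40*q^5 + 41*q^4 - 68*q^3 + 64*q^2 - 24*q + 36)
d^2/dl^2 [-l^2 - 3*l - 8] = -2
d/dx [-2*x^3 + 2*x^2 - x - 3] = -6*x^2 + 4*x - 1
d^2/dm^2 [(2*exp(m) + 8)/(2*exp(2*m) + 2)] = (exp(4*m) + 16*exp(3*m) - 6*exp(2*m) - 16*exp(m) + 1)*exp(m)/(exp(6*m) + 3*exp(4*m) + 3*exp(2*m) + 1)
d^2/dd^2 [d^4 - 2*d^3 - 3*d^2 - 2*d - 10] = 12*d^2 - 12*d - 6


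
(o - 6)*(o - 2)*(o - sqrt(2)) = o^3 - 8*o^2 - sqrt(2)*o^2 + 8*sqrt(2)*o + 12*o - 12*sqrt(2)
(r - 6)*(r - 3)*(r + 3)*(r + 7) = r^4 + r^3 - 51*r^2 - 9*r + 378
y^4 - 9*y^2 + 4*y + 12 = (y - 2)^2*(y + 1)*(y + 3)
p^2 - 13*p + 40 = (p - 8)*(p - 5)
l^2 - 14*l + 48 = (l - 8)*(l - 6)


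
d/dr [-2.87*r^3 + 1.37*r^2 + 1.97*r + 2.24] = -8.61*r^2 + 2.74*r + 1.97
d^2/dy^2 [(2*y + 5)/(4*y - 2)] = 24/(2*y - 1)^3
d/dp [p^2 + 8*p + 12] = 2*p + 8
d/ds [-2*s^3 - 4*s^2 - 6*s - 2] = -6*s^2 - 8*s - 6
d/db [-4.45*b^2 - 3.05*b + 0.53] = -8.9*b - 3.05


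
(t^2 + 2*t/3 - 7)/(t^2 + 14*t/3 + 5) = (3*t - 7)/(3*t + 5)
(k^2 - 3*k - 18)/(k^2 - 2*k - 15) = (k - 6)/(k - 5)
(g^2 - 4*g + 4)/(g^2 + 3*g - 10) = (g - 2)/(g + 5)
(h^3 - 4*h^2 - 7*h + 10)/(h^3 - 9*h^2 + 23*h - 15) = (h + 2)/(h - 3)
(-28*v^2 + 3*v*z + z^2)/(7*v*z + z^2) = (-4*v + z)/z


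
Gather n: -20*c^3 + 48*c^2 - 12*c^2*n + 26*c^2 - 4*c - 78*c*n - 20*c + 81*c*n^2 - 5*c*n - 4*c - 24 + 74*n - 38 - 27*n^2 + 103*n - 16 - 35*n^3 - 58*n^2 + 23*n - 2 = -20*c^3 + 74*c^2 - 28*c - 35*n^3 + n^2*(81*c - 85) + n*(-12*c^2 - 83*c + 200) - 80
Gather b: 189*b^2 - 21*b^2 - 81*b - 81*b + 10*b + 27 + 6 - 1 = 168*b^2 - 152*b + 32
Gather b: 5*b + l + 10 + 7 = 5*b + l + 17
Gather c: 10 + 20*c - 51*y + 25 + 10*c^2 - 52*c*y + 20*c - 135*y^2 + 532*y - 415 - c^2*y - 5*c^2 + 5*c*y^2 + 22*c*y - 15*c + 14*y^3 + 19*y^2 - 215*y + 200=c^2*(5 - y) + c*(5*y^2 - 30*y + 25) + 14*y^3 - 116*y^2 + 266*y - 180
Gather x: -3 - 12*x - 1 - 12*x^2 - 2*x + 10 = -12*x^2 - 14*x + 6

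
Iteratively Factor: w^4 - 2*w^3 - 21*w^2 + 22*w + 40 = (w - 2)*(w^3 - 21*w - 20) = (w - 5)*(w - 2)*(w^2 + 5*w + 4) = (w - 5)*(w - 2)*(w + 1)*(w + 4)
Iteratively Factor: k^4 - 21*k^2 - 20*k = (k)*(k^3 - 21*k - 20) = k*(k + 1)*(k^2 - k - 20) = k*(k + 1)*(k + 4)*(k - 5)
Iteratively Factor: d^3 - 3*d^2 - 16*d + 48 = (d + 4)*(d^2 - 7*d + 12) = (d - 4)*(d + 4)*(d - 3)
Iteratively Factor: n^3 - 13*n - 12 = (n + 1)*(n^2 - n - 12) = (n + 1)*(n + 3)*(n - 4)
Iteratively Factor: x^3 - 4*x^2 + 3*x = (x)*(x^2 - 4*x + 3) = x*(x - 3)*(x - 1)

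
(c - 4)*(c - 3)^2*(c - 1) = c^4 - 11*c^3 + 43*c^2 - 69*c + 36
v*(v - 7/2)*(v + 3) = v^3 - v^2/2 - 21*v/2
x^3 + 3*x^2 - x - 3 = (x - 1)*(x + 1)*(x + 3)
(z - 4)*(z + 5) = z^2 + z - 20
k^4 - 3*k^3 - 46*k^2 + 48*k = k*(k - 8)*(k - 1)*(k + 6)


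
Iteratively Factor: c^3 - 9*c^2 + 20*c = (c - 4)*(c^2 - 5*c) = c*(c - 4)*(c - 5)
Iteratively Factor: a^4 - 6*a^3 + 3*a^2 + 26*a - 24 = (a - 3)*(a^3 - 3*a^2 - 6*a + 8) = (a - 3)*(a - 1)*(a^2 - 2*a - 8) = (a - 3)*(a - 1)*(a + 2)*(a - 4)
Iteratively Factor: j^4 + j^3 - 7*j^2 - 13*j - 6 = (j + 1)*(j^3 - 7*j - 6) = (j - 3)*(j + 1)*(j^2 + 3*j + 2) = (j - 3)*(j + 1)*(j + 2)*(j + 1)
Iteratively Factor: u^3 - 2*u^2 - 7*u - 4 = (u - 4)*(u^2 + 2*u + 1) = (u - 4)*(u + 1)*(u + 1)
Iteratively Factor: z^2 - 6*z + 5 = (z - 1)*(z - 5)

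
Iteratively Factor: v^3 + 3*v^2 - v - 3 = (v + 1)*(v^2 + 2*v - 3) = (v - 1)*(v + 1)*(v + 3)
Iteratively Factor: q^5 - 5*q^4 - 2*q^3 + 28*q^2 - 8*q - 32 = (q - 2)*(q^4 - 3*q^3 - 8*q^2 + 12*q + 16) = (q - 4)*(q - 2)*(q^3 + q^2 - 4*q - 4) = (q - 4)*(q - 2)*(q + 1)*(q^2 - 4) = (q - 4)*(q - 2)^2*(q + 1)*(q + 2)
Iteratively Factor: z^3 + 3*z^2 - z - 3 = (z + 3)*(z^2 - 1) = (z - 1)*(z + 3)*(z + 1)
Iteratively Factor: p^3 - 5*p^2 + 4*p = (p - 1)*(p^2 - 4*p) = (p - 4)*(p - 1)*(p)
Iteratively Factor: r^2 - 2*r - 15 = (r - 5)*(r + 3)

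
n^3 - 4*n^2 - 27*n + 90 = (n - 6)*(n - 3)*(n + 5)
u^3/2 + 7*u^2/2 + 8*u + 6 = (u/2 + 1)*(u + 2)*(u + 3)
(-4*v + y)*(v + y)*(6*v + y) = -24*v^3 - 22*v^2*y + 3*v*y^2 + y^3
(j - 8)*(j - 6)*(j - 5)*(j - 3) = j^4 - 22*j^3 + 175*j^2 - 594*j + 720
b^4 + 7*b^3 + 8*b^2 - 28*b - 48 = (b - 2)*(b + 2)*(b + 3)*(b + 4)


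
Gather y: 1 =1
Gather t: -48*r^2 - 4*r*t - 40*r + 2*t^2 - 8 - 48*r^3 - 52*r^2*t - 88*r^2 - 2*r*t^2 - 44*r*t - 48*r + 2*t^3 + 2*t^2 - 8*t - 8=-48*r^3 - 136*r^2 - 88*r + 2*t^3 + t^2*(4 - 2*r) + t*(-52*r^2 - 48*r - 8) - 16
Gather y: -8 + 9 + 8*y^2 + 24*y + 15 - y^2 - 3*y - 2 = 7*y^2 + 21*y + 14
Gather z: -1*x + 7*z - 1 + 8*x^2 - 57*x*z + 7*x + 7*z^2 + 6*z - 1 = 8*x^2 + 6*x + 7*z^2 + z*(13 - 57*x) - 2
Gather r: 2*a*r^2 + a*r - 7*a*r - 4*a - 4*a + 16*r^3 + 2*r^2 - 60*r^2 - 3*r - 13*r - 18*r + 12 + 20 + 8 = -8*a + 16*r^3 + r^2*(2*a - 58) + r*(-6*a - 34) + 40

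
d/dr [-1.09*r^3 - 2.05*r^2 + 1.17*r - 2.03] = -3.27*r^2 - 4.1*r + 1.17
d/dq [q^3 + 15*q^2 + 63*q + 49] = 3*q^2 + 30*q + 63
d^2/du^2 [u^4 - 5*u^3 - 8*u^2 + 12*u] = 12*u^2 - 30*u - 16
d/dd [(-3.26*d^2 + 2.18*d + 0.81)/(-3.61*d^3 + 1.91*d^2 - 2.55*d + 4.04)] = (-11.7686*d^4 + 15.7396*d^3 + 12.9215*d^2 - 29.435*d + 10.8727)/(13.0321*d^6 - 13.7902*d^5 + 22.0591*d^4 - 38.9098*d^3 + 21.9353*d^2 - 20.604*d + 16.3216)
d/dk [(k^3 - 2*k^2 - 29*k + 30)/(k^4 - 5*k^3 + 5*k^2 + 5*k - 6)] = (-k^4 + 2*k^3 + 87*k^2 - 228*k + 24)/(k^6 - 8*k^5 + 18*k^4 + 4*k^3 - 47*k^2 + 12*k + 36)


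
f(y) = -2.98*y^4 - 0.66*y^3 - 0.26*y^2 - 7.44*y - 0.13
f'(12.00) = -20896.56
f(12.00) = -63060.61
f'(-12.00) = 20311.44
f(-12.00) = -60601.09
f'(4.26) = -967.11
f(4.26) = -1068.99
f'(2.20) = -145.09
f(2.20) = -94.59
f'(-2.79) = 237.47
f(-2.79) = -147.63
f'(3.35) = -479.54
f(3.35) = -428.10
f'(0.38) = -8.58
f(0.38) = -3.09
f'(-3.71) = 575.93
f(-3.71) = -506.97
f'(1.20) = -31.51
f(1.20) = -16.75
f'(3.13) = -393.98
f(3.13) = -332.22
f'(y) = -11.92*y^3 - 1.98*y^2 - 0.52*y - 7.44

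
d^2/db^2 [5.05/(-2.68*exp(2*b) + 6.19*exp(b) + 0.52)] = (5.05*(5.36*exp(b) - 6.19)*(10.72*exp(b) - 12.38)*exp(b) + (54.136*exp(b) - 31.2595)*(-2.68*exp(2*b) + 6.19*exp(b) + 0.52))*exp(b)/(-2.68*exp(2*b) + 6.19*exp(b) + 0.52)^3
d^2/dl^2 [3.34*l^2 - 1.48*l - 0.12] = 6.68000000000000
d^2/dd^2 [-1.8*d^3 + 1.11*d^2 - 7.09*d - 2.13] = 2.22 - 10.8*d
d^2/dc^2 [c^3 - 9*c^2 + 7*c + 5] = 6*c - 18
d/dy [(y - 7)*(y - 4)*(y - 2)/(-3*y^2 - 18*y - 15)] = (-y^4 - 12*y^3 + 113*y^2 + 18*y - 586)/(3*(y^4 + 12*y^3 + 46*y^2 + 60*y + 25))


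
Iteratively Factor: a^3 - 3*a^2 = (a)*(a^2 - 3*a) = a^2*(a - 3)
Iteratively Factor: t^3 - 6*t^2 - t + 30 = (t - 3)*(t^2 - 3*t - 10) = (t - 3)*(t + 2)*(t - 5)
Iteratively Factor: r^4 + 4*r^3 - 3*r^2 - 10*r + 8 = (r - 1)*(r^3 + 5*r^2 + 2*r - 8) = (r - 1)^2*(r^2 + 6*r + 8) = (r - 1)^2*(r + 4)*(r + 2)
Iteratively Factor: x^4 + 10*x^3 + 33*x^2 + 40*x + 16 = (x + 1)*(x^3 + 9*x^2 + 24*x + 16) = (x + 1)^2*(x^2 + 8*x + 16) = (x + 1)^2*(x + 4)*(x + 4)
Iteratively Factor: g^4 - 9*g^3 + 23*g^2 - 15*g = (g - 3)*(g^3 - 6*g^2 + 5*g) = g*(g - 3)*(g^2 - 6*g + 5) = g*(g - 5)*(g - 3)*(g - 1)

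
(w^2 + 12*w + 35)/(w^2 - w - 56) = (w + 5)/(w - 8)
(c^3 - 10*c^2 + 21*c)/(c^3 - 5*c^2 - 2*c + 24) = c*(c - 7)/(c^2 - 2*c - 8)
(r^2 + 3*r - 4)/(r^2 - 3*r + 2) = (r + 4)/(r - 2)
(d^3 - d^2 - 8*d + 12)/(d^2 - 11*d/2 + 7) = 2*(d^2 + d - 6)/(2*d - 7)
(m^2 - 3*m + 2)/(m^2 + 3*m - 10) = (m - 1)/(m + 5)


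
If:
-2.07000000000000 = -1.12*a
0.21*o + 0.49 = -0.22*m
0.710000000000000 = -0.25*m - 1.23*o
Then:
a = 1.85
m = -2.08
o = -0.15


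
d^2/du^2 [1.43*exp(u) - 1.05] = 1.43*exp(u)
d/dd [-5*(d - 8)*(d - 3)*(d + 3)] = -15*d^2 + 80*d + 45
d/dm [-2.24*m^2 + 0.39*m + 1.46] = 0.39 - 4.48*m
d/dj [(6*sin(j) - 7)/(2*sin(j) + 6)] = 25*cos(j)/(2*(sin(j) + 3)^2)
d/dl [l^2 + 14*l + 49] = 2*l + 14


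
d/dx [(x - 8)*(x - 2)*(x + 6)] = 3*x^2 - 8*x - 44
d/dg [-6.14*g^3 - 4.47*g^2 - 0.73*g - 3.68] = -18.42*g^2 - 8.94*g - 0.73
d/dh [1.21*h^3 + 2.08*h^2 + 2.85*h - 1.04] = 3.63*h^2 + 4.16*h + 2.85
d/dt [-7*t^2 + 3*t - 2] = 3 - 14*t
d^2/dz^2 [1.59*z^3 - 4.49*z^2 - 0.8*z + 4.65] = 9.54*z - 8.98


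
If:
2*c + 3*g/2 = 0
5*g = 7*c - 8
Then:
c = 24/41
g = -32/41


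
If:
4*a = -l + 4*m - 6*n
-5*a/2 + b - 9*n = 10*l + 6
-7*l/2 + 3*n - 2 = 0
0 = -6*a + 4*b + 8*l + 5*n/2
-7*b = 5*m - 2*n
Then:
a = -15306/35663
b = 12409/35663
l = -18404/35663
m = -16451/35663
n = 2304/35663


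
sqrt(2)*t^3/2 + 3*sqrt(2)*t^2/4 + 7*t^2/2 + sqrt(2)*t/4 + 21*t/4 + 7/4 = (t + 1/2)*(t + 7*sqrt(2)/2)*(sqrt(2)*t/2 + sqrt(2)/2)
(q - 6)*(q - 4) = q^2 - 10*q + 24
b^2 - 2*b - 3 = (b - 3)*(b + 1)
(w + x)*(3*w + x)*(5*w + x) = 15*w^3 + 23*w^2*x + 9*w*x^2 + x^3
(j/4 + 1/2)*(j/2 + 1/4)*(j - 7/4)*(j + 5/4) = j^4/8 + j^3/4 - 39*j^2/128 - 191*j/256 - 35/128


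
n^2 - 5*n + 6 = (n - 3)*(n - 2)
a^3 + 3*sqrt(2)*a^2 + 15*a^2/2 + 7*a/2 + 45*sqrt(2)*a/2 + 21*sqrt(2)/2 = (a + 1/2)*(a + 7)*(a + 3*sqrt(2))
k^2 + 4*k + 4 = (k + 2)^2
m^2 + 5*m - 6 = (m - 1)*(m + 6)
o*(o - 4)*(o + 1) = o^3 - 3*o^2 - 4*o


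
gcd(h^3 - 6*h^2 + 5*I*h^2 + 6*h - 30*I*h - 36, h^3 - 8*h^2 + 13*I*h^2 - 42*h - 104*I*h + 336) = h + 6*I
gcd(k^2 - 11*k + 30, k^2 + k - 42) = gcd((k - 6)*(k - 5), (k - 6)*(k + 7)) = k - 6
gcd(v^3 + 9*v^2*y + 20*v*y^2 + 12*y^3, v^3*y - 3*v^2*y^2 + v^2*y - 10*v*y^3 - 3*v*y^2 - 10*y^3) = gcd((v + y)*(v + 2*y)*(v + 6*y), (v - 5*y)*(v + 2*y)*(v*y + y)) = v + 2*y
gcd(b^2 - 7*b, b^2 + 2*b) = b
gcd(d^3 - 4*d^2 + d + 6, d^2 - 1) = d + 1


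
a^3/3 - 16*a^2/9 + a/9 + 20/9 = (a/3 + 1/3)*(a - 5)*(a - 4/3)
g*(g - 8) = g^2 - 8*g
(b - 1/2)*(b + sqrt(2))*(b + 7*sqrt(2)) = b^3 - b^2/2 + 8*sqrt(2)*b^2 - 4*sqrt(2)*b + 14*b - 7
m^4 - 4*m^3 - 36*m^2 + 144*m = m*(m - 6)*(m - 4)*(m + 6)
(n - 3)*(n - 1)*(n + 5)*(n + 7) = n^4 + 8*n^3 - 10*n^2 - 104*n + 105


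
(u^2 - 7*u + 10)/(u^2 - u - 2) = (u - 5)/(u + 1)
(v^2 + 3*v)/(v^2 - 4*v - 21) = v/(v - 7)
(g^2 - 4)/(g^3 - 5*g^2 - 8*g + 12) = (g - 2)/(g^2 - 7*g + 6)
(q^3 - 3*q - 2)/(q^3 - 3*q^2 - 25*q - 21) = (q^2 - q - 2)/(q^2 - 4*q - 21)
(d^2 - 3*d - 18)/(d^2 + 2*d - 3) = (d - 6)/(d - 1)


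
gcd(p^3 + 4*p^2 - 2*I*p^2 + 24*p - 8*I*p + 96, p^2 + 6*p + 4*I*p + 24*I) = p + 4*I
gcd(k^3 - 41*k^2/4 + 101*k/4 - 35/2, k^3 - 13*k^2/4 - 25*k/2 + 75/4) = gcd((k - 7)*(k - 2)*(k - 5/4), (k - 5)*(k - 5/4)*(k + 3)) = k - 5/4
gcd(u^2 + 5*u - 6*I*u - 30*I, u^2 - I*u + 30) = u - 6*I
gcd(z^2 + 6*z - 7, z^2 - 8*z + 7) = z - 1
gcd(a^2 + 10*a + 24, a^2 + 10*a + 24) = a^2 + 10*a + 24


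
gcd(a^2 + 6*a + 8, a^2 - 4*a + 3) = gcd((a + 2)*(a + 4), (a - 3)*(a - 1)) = 1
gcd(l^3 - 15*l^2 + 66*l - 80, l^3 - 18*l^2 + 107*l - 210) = l - 5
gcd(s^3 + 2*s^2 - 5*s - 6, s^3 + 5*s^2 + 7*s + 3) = s^2 + 4*s + 3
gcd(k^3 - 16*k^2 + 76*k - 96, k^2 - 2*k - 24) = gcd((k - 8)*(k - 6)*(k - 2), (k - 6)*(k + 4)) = k - 6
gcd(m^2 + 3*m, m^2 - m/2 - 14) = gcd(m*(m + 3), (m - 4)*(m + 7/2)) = 1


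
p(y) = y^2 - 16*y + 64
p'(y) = 2*y - 16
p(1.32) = 44.62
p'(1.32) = -13.36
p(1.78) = 38.69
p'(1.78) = -12.44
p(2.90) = 26.01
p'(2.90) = -10.20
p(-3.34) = 128.60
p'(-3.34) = -22.68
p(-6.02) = 196.56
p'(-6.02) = -28.04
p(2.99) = 25.10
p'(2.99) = -10.02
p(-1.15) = 83.72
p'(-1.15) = -18.30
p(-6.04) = 197.12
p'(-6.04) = -28.08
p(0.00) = 64.00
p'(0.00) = -16.00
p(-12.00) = 400.00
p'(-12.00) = -40.00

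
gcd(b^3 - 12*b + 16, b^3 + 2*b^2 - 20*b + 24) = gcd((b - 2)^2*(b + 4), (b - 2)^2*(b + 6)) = b^2 - 4*b + 4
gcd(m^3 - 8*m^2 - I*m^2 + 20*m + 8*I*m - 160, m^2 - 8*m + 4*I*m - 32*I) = m^2 + m*(-8 + 4*I) - 32*I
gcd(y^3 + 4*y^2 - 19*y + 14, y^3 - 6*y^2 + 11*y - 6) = y^2 - 3*y + 2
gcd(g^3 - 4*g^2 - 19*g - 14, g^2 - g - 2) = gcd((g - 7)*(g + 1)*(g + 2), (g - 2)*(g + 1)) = g + 1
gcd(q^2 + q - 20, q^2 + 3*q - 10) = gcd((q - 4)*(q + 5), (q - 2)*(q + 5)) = q + 5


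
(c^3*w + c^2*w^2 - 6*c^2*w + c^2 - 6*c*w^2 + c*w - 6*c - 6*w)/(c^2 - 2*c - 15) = (-c^3*w - c^2*w^2 + 6*c^2*w - c^2 + 6*c*w^2 - c*w + 6*c + 6*w)/(-c^2 + 2*c + 15)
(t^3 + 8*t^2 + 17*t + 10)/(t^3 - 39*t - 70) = (t + 1)/(t - 7)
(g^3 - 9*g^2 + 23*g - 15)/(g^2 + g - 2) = (g^2 - 8*g + 15)/(g + 2)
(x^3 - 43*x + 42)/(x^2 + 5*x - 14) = (x^2 - 7*x + 6)/(x - 2)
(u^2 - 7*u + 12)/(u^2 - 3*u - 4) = (u - 3)/(u + 1)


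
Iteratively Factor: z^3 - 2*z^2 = (z)*(z^2 - 2*z) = z*(z - 2)*(z)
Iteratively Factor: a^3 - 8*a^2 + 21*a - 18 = (a - 3)*(a^2 - 5*a + 6) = (a - 3)^2*(a - 2)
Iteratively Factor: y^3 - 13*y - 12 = (y + 3)*(y^2 - 3*y - 4) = (y + 1)*(y + 3)*(y - 4)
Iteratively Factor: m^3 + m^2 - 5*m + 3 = (m + 3)*(m^2 - 2*m + 1) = (m - 1)*(m + 3)*(m - 1)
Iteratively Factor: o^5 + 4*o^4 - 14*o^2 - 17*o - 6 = (o + 1)*(o^4 + 3*o^3 - 3*o^2 - 11*o - 6) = (o + 1)*(o + 3)*(o^3 - 3*o - 2) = (o + 1)^2*(o + 3)*(o^2 - o - 2) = (o + 1)^3*(o + 3)*(o - 2)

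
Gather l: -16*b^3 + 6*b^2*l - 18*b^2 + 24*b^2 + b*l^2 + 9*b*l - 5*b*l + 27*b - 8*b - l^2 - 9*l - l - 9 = -16*b^3 + 6*b^2 + 19*b + l^2*(b - 1) + l*(6*b^2 + 4*b - 10) - 9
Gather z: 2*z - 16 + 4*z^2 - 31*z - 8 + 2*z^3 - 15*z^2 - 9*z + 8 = 2*z^3 - 11*z^2 - 38*z - 16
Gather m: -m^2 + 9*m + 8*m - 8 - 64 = -m^2 + 17*m - 72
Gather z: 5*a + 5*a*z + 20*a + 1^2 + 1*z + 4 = 25*a + z*(5*a + 1) + 5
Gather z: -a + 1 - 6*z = -a - 6*z + 1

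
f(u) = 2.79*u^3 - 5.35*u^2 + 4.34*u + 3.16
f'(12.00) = 1081.22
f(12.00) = 4105.96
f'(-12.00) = 1338.02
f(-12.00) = -5640.44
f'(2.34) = 25.13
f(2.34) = 19.77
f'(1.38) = 5.51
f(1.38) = 6.29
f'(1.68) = 9.99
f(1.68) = 8.58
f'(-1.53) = 40.30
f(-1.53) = -26.00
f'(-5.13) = 279.50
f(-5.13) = -536.57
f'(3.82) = 85.60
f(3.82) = 97.19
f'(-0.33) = 8.78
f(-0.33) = 1.04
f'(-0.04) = 4.78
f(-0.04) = 2.98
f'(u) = 8.37*u^2 - 10.7*u + 4.34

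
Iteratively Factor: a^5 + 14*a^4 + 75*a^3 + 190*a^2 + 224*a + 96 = (a + 2)*(a^4 + 12*a^3 + 51*a^2 + 88*a + 48) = (a + 2)*(a + 3)*(a^3 + 9*a^2 + 24*a + 16) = (a + 2)*(a + 3)*(a + 4)*(a^2 + 5*a + 4) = (a + 2)*(a + 3)*(a + 4)^2*(a + 1)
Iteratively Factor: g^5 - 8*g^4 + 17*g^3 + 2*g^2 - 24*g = (g + 1)*(g^4 - 9*g^3 + 26*g^2 - 24*g) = g*(g + 1)*(g^3 - 9*g^2 + 26*g - 24) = g*(g - 3)*(g + 1)*(g^2 - 6*g + 8) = g*(g - 3)*(g - 2)*(g + 1)*(g - 4)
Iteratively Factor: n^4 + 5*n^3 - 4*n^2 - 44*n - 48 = (n - 3)*(n^3 + 8*n^2 + 20*n + 16) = (n - 3)*(n + 4)*(n^2 + 4*n + 4) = (n - 3)*(n + 2)*(n + 4)*(n + 2)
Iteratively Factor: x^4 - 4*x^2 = (x)*(x^3 - 4*x) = x*(x + 2)*(x^2 - 2*x) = x^2*(x + 2)*(x - 2)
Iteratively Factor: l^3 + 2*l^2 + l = (l)*(l^2 + 2*l + 1) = l*(l + 1)*(l + 1)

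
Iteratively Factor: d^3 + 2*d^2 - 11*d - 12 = (d - 3)*(d^2 + 5*d + 4) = (d - 3)*(d + 1)*(d + 4)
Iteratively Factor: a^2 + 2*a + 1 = (a + 1)*(a + 1)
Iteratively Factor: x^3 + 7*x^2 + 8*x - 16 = (x + 4)*(x^2 + 3*x - 4) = (x - 1)*(x + 4)*(x + 4)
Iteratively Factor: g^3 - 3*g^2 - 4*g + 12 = (g - 2)*(g^2 - g - 6) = (g - 2)*(g + 2)*(g - 3)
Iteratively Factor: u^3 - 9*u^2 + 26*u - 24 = (u - 3)*(u^2 - 6*u + 8) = (u - 3)*(u - 2)*(u - 4)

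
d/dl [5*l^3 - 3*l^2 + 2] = 3*l*(5*l - 2)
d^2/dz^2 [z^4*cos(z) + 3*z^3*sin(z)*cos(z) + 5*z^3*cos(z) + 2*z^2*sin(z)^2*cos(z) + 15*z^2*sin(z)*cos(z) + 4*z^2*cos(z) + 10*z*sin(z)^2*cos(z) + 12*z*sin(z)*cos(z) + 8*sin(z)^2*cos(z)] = -z^4*cos(z) - 8*z^3*sin(z) - 6*z^3*sin(2*z) - 5*z^3*cos(z) - 30*z^2*sin(z) - 30*z^2*sin(2*z) + 15*z^2*cos(z)/2 + 18*z^2*cos(2*z) + 9*z^2*cos(3*z)/2 - 18*z*sin(z) - 15*z*sin(2*z) + 6*z*sin(3*z) + 55*z*cos(z)/2 + 60*z*cos(2*z) + 45*z*cos(3*z)/2 - 5*sin(z) + 15*sin(2*z) + 15*sin(3*z) + 7*cos(z) + 24*cos(2*z) + 17*cos(3*z)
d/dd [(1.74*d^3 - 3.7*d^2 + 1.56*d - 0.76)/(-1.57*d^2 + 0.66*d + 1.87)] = (-2.7318*d^4 + 2.2968*d^3 + 9.7686*d^2 - 16.2244*d + 3.4188)/(2.4649*d^4 - 2.0724*d^3 - 5.4362*d^2 + 2.4684*d + 3.4969)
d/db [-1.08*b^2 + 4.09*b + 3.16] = 4.09 - 2.16*b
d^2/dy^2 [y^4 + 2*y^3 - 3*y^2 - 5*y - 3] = 12*y^2 + 12*y - 6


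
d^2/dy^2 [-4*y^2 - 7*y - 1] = -8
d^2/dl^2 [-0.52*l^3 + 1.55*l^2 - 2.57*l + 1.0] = 3.1 - 3.12*l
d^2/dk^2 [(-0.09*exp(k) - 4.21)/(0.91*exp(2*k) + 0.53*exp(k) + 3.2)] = (-0.074529*exp(4*k) - 13.901797*exp(3*k) - 4.518969*exp(2*k) + 48.008131*exp(k) + 6.21856)*exp(k)/(0.753571*exp(6*k) + 1.316679*exp(5*k) + 8.716617*exp(4*k) + 9.409037*exp(3*k) + 30.65184*exp(2*k) + 16.2816*exp(k) + 32.768)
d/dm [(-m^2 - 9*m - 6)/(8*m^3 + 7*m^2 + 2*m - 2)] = (8*m^4 + 144*m^3 + 205*m^2 + 88*m + 30)/(64*m^6 + 112*m^5 + 81*m^4 - 4*m^3 - 24*m^2 - 8*m + 4)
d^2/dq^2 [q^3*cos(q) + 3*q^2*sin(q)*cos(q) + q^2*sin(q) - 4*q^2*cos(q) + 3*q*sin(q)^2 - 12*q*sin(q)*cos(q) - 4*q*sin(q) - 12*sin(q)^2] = -q^3*cos(q) - 7*q^2*sin(q) - 6*q^2*sin(2*q) + 4*q^2*cos(q) + 20*q*sin(q) + 24*q*sin(2*q) + 10*q*cos(q) + 18*q*cos(2*q) + 2*sin(q) + 9*sin(2*q) - 16*cos(q) - 48*cos(2*q)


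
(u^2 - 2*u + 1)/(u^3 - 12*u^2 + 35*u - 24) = (u - 1)/(u^2 - 11*u + 24)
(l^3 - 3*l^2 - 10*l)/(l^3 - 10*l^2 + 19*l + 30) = l*(l + 2)/(l^2 - 5*l - 6)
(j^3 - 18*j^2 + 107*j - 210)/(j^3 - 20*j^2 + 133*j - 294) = (j - 5)/(j - 7)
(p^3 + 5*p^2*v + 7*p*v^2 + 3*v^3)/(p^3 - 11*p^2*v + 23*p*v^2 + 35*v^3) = (p^2 + 4*p*v + 3*v^2)/(p^2 - 12*p*v + 35*v^2)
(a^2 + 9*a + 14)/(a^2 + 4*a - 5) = (a^2 + 9*a + 14)/(a^2 + 4*a - 5)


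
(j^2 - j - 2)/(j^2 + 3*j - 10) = (j + 1)/(j + 5)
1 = 1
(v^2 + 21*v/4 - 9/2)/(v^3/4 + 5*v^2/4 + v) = (4*v^2 + 21*v - 18)/(v*(v^2 + 5*v + 4))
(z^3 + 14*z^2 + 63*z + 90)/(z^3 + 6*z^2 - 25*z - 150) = (z + 3)/(z - 5)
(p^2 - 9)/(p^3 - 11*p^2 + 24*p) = (p + 3)/(p*(p - 8))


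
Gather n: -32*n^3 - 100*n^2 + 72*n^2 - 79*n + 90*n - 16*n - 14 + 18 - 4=-32*n^3 - 28*n^2 - 5*n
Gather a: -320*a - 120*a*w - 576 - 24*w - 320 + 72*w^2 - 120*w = a*(-120*w - 320) + 72*w^2 - 144*w - 896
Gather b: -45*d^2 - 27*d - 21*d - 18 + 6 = -45*d^2 - 48*d - 12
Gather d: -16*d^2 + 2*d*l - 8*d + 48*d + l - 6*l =-16*d^2 + d*(2*l + 40) - 5*l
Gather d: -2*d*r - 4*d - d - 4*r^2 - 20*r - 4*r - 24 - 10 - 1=d*(-2*r - 5) - 4*r^2 - 24*r - 35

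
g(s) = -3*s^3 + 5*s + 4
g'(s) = 5 - 9*s^2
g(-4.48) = 251.35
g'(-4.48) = -175.63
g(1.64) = -1.03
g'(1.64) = -19.21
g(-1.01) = 2.04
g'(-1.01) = -4.18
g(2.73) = -43.39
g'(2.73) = -62.08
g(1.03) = 5.87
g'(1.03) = -4.55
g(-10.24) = 3174.03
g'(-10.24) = -938.72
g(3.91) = -155.78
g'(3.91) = -132.59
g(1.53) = 0.91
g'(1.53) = -16.07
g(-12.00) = 5128.00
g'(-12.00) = -1291.00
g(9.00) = -2138.00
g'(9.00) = -724.00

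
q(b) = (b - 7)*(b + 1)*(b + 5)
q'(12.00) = 371.00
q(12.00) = 1105.00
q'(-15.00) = 668.00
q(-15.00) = -3080.00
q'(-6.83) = 116.61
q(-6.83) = -147.55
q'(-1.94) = -21.83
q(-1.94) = 25.72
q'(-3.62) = 9.55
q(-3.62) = 38.40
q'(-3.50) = 6.75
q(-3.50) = 39.38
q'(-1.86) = -22.90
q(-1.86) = 23.93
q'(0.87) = -36.47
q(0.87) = -67.29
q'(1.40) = -33.92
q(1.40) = -86.02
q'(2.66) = -21.09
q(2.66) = -121.67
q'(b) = (b - 7)*(b + 1) + (b - 7)*(b + 5) + (b + 1)*(b + 5)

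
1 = 1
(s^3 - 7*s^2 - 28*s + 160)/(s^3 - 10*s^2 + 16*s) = (s^2 + s - 20)/(s*(s - 2))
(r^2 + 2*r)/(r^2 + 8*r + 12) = r/(r + 6)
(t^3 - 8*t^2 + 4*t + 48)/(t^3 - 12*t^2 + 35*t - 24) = (t^3 - 8*t^2 + 4*t + 48)/(t^3 - 12*t^2 + 35*t - 24)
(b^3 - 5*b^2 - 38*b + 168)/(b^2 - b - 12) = (b^2 - b - 42)/(b + 3)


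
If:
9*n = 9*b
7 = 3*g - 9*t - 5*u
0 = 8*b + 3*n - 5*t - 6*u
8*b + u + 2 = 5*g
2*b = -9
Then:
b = -9/2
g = -2793/320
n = -9/2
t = 267/160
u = -617/64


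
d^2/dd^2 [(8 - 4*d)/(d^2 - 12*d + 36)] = 8*(-d - 6)/(d^4 - 24*d^3 + 216*d^2 - 864*d + 1296)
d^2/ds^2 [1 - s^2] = -2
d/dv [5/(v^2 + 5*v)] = 5*(-2*v - 5)/(v^2*(v + 5)^2)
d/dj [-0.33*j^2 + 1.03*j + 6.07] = 1.03 - 0.66*j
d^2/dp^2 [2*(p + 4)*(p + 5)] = 4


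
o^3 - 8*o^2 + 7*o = o*(o - 7)*(o - 1)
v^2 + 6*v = v*(v + 6)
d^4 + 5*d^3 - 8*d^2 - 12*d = d*(d - 2)*(d + 1)*(d + 6)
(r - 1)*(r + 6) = r^2 + 5*r - 6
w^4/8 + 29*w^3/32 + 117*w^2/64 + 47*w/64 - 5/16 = (w/4 + 1)*(w/2 + 1/2)*(w - 1/4)*(w + 5/2)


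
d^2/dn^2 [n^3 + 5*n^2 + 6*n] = 6*n + 10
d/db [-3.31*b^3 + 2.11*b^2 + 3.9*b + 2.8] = -9.93*b^2 + 4.22*b + 3.9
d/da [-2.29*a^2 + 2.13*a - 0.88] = 2.13 - 4.58*a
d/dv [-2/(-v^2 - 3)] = -4*v/(v^2 + 3)^2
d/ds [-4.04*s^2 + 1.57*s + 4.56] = 1.57 - 8.08*s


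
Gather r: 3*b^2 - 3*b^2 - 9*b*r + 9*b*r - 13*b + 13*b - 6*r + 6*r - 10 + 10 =0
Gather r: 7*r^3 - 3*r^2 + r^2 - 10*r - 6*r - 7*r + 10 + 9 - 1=7*r^3 - 2*r^2 - 23*r + 18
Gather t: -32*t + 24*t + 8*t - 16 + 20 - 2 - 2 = 0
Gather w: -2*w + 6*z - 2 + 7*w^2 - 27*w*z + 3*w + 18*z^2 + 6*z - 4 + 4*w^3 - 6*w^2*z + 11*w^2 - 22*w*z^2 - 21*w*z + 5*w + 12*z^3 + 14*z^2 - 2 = 4*w^3 + w^2*(18 - 6*z) + w*(-22*z^2 - 48*z + 6) + 12*z^3 + 32*z^2 + 12*z - 8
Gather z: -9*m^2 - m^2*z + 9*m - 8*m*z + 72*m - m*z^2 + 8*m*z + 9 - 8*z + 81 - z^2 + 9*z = -9*m^2 + 81*m + z^2*(-m - 1) + z*(1 - m^2) + 90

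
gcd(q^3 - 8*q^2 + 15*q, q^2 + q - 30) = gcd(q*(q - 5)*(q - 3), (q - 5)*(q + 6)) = q - 5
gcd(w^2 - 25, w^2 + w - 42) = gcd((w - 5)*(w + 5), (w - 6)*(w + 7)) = 1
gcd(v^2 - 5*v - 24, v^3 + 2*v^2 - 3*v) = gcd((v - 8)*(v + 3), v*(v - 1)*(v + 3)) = v + 3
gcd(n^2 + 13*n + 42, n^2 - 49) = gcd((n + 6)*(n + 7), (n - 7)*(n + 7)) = n + 7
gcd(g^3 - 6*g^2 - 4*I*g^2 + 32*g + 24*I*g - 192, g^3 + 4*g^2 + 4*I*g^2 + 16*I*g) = g + 4*I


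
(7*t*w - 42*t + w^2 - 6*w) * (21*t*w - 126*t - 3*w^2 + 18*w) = 147*t^2*w^2 - 1764*t^2*w + 5292*t^2 - 3*w^4 + 36*w^3 - 108*w^2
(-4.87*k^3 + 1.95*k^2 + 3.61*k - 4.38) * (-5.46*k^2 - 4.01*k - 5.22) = 26.5902*k^5 + 8.8817*k^4 - 2.1087*k^3 - 0.740299999999998*k^2 - 1.2804*k + 22.8636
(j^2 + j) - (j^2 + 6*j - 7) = 7 - 5*j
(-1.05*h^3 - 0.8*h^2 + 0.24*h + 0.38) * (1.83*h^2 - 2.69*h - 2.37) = -1.9215*h^5 + 1.3605*h^4 + 5.0797*h^3 + 1.9458*h^2 - 1.591*h - 0.9006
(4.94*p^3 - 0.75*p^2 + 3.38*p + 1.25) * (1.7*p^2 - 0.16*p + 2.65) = 8.398*p^5 - 2.0654*p^4 + 18.957*p^3 - 0.4033*p^2 + 8.757*p + 3.3125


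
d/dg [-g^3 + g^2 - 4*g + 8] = -3*g^2 + 2*g - 4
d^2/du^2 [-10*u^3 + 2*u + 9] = -60*u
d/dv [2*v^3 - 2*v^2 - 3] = 2*v*(3*v - 2)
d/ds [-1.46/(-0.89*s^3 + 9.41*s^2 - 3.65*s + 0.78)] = (-3.8982*s^2 + 27.4772*s - 5.329)/(0.89*s^3 - 9.41*s^2 + 3.65*s - 0.78)^2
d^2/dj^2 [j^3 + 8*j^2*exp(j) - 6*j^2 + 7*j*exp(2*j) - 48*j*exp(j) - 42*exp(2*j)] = 8*j^2*exp(j) + 28*j*exp(2*j) - 16*j*exp(j) + 6*j - 140*exp(2*j) - 80*exp(j) - 12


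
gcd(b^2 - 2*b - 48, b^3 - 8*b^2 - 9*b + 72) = b - 8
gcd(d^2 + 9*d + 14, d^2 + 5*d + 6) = d + 2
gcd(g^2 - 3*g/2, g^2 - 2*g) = g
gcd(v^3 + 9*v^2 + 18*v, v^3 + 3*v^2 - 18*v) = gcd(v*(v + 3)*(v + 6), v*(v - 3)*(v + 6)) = v^2 + 6*v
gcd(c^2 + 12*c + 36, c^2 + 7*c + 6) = c + 6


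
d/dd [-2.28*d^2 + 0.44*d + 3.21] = 0.44 - 4.56*d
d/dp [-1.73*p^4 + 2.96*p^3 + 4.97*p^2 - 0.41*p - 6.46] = -6.92*p^3 + 8.88*p^2 + 9.94*p - 0.41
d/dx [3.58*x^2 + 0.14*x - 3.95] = 7.16*x + 0.14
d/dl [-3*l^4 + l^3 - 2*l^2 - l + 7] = -12*l^3 + 3*l^2 - 4*l - 1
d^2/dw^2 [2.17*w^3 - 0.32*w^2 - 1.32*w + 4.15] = 13.02*w - 0.64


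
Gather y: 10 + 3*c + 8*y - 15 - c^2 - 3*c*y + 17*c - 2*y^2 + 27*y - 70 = -c^2 + 20*c - 2*y^2 + y*(35 - 3*c) - 75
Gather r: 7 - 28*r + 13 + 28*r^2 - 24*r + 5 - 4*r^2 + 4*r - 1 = 24*r^2 - 48*r + 24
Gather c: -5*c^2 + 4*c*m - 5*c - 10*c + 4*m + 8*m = -5*c^2 + c*(4*m - 15) + 12*m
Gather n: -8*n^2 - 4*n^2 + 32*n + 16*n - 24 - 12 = -12*n^2 + 48*n - 36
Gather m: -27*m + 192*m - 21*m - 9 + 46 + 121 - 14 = 144*m + 144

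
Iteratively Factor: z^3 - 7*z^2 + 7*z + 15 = (z - 3)*(z^2 - 4*z - 5) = (z - 3)*(z + 1)*(z - 5)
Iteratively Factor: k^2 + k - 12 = (k - 3)*(k + 4)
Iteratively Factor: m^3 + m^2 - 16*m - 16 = (m - 4)*(m^2 + 5*m + 4) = (m - 4)*(m + 4)*(m + 1)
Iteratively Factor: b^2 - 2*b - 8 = (b + 2)*(b - 4)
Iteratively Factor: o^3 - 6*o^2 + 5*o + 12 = (o - 4)*(o^2 - 2*o - 3) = (o - 4)*(o + 1)*(o - 3)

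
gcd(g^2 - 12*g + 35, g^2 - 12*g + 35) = g^2 - 12*g + 35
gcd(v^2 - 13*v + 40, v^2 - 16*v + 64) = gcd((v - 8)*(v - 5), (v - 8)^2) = v - 8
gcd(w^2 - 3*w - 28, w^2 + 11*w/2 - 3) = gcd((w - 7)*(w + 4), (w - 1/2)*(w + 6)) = 1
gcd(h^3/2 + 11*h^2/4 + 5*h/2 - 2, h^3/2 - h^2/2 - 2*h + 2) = h + 2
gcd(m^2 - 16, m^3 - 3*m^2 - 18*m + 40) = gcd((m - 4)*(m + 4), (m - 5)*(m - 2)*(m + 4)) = m + 4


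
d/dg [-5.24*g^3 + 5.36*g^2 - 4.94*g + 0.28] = -15.72*g^2 + 10.72*g - 4.94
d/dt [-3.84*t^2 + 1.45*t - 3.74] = 1.45 - 7.68*t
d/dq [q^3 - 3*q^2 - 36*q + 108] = 3*q^2 - 6*q - 36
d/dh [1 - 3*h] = -3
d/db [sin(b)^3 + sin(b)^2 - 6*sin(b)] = (3*sin(b)^2 + 2*sin(b) - 6)*cos(b)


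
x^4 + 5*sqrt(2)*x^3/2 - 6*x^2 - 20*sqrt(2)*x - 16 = (x - 2*sqrt(2))*(x + sqrt(2)/2)*(x + 2*sqrt(2))^2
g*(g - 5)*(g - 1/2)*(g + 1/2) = g^4 - 5*g^3 - g^2/4 + 5*g/4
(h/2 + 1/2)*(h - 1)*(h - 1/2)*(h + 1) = h^4/2 + h^3/4 - 3*h^2/4 - h/4 + 1/4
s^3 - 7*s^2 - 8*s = s*(s - 8)*(s + 1)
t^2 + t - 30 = (t - 5)*(t + 6)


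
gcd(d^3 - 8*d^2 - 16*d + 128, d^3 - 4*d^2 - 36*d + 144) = d - 4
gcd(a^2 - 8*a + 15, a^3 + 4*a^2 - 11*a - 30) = a - 3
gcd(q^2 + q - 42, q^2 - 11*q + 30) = q - 6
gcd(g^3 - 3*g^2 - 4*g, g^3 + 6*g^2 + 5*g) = g^2 + g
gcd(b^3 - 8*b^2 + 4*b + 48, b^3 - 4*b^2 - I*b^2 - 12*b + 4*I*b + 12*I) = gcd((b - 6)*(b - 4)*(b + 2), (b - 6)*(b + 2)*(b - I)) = b^2 - 4*b - 12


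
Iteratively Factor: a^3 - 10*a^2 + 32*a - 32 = (a - 4)*(a^2 - 6*a + 8) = (a - 4)^2*(a - 2)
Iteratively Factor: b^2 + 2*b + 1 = (b + 1)*(b + 1)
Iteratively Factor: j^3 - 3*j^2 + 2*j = (j - 2)*(j^2 - j) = j*(j - 2)*(j - 1)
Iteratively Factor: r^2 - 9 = (r + 3)*(r - 3)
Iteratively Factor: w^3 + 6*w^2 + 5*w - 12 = (w - 1)*(w^2 + 7*w + 12) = (w - 1)*(w + 4)*(w + 3)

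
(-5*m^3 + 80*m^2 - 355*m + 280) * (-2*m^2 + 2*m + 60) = 10*m^5 - 170*m^4 + 570*m^3 + 3530*m^2 - 20740*m + 16800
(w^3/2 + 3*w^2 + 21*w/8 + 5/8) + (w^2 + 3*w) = w^3/2 + 4*w^2 + 45*w/8 + 5/8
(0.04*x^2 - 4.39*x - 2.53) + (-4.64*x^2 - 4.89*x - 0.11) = -4.6*x^2 - 9.28*x - 2.64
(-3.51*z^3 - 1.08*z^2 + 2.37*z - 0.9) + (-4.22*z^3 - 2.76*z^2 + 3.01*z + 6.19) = -7.73*z^3 - 3.84*z^2 + 5.38*z + 5.29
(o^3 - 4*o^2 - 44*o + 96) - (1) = o^3 - 4*o^2 - 44*o + 95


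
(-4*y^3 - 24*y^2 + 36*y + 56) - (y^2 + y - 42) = -4*y^3 - 25*y^2 + 35*y + 98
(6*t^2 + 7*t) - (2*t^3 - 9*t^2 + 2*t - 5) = -2*t^3 + 15*t^2 + 5*t + 5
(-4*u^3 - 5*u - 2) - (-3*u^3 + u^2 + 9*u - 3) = -u^3 - u^2 - 14*u + 1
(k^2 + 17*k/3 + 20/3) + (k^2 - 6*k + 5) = 2*k^2 - k/3 + 35/3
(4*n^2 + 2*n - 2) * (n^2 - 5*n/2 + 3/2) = 4*n^4 - 8*n^3 - n^2 + 8*n - 3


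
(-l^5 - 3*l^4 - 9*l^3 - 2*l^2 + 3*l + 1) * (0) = 0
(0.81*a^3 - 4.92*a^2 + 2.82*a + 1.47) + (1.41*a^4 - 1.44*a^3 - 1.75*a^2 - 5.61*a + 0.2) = 1.41*a^4 - 0.63*a^3 - 6.67*a^2 - 2.79*a + 1.67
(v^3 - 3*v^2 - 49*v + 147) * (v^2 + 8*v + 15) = v^5 + 5*v^4 - 58*v^3 - 290*v^2 + 441*v + 2205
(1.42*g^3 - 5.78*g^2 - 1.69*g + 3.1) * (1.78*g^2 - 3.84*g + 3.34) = 2.5276*g^5 - 15.7412*g^4 + 23.9298*g^3 - 7.2976*g^2 - 17.5486*g + 10.354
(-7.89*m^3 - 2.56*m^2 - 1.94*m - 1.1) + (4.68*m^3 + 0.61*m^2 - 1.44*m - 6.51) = -3.21*m^3 - 1.95*m^2 - 3.38*m - 7.61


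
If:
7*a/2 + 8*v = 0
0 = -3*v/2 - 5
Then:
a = 160/21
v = -10/3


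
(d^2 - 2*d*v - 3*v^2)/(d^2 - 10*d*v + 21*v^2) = (-d - v)/(-d + 7*v)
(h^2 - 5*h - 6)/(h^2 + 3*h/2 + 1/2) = 2*(h - 6)/(2*h + 1)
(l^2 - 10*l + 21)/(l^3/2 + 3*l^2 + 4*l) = 2*(l^2 - 10*l + 21)/(l*(l^2 + 6*l + 8))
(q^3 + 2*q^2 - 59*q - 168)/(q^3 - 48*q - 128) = (q^2 + 10*q + 21)/(q^2 + 8*q + 16)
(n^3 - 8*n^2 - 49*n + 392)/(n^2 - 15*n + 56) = n + 7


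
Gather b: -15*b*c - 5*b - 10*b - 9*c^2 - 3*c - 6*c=b*(-15*c - 15) - 9*c^2 - 9*c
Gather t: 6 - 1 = 5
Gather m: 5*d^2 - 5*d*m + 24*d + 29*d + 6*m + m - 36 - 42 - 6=5*d^2 + 53*d + m*(7 - 5*d) - 84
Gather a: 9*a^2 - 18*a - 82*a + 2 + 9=9*a^2 - 100*a + 11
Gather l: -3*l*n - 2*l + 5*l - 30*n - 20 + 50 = l*(3 - 3*n) - 30*n + 30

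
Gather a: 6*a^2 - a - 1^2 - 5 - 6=6*a^2 - a - 12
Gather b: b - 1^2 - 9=b - 10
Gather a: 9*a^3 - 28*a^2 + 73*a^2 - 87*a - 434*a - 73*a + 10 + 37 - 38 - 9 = 9*a^3 + 45*a^2 - 594*a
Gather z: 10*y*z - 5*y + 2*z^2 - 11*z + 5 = -5*y + 2*z^2 + z*(10*y - 11) + 5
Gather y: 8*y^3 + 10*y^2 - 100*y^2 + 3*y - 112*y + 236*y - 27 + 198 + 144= 8*y^3 - 90*y^2 + 127*y + 315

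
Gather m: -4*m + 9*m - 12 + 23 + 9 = 5*m + 20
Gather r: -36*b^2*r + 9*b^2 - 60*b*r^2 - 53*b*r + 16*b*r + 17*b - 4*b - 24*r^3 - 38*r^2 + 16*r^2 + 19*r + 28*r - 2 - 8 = 9*b^2 + 13*b - 24*r^3 + r^2*(-60*b - 22) + r*(-36*b^2 - 37*b + 47) - 10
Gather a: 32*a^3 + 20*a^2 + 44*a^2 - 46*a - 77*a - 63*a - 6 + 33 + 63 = 32*a^3 + 64*a^2 - 186*a + 90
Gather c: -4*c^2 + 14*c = -4*c^2 + 14*c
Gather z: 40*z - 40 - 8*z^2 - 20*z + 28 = -8*z^2 + 20*z - 12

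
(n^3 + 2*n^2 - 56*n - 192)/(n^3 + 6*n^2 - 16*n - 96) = (n - 8)/(n - 4)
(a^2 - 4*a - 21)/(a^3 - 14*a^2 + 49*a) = (a + 3)/(a*(a - 7))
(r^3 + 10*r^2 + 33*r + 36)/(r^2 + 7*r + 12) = r + 3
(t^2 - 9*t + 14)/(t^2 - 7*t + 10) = (t - 7)/(t - 5)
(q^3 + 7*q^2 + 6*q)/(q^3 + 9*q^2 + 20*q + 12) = q/(q + 2)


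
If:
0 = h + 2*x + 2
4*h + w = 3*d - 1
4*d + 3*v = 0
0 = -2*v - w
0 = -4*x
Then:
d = -21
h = -2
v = 28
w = -56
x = 0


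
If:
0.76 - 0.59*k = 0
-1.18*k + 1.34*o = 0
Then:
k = 1.29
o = 1.13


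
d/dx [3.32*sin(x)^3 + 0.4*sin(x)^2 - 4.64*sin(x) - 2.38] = (9.96*sin(x)^2 + 0.8*sin(x) - 4.64)*cos(x)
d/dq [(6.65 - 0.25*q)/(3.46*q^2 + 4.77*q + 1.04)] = (0.865*q^2 - 46.018*q - 31.9805)/(11.9716*q^4 + 33.0084*q^3 + 29.9497*q^2 + 9.9216*q + 1.0816)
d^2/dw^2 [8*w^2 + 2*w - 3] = 16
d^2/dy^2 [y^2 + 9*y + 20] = 2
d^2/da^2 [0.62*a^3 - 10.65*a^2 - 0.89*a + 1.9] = 3.72*a - 21.3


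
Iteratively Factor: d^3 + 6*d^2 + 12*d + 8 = (d + 2)*(d^2 + 4*d + 4) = (d + 2)^2*(d + 2)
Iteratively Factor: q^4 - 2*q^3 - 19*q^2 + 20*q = (q)*(q^3 - 2*q^2 - 19*q + 20) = q*(q - 5)*(q^2 + 3*q - 4) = q*(q - 5)*(q + 4)*(q - 1)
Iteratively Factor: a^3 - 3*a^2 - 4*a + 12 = (a - 2)*(a^2 - a - 6) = (a - 2)*(a + 2)*(a - 3)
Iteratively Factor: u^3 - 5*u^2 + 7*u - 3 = (u - 1)*(u^2 - 4*u + 3) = (u - 1)^2*(u - 3)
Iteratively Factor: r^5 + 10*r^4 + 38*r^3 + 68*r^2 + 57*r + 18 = (r + 1)*(r^4 + 9*r^3 + 29*r^2 + 39*r + 18) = (r + 1)*(r + 3)*(r^3 + 6*r^2 + 11*r + 6) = (r + 1)^2*(r + 3)*(r^2 + 5*r + 6) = (r + 1)^2*(r + 2)*(r + 3)*(r + 3)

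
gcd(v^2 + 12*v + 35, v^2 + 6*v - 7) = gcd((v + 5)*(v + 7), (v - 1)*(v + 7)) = v + 7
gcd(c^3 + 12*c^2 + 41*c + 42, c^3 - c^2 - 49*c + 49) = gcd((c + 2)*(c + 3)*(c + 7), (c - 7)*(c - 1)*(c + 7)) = c + 7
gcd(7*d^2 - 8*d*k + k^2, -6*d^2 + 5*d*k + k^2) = d - k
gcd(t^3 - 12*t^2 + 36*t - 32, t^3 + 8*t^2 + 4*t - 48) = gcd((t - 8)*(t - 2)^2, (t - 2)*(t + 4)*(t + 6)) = t - 2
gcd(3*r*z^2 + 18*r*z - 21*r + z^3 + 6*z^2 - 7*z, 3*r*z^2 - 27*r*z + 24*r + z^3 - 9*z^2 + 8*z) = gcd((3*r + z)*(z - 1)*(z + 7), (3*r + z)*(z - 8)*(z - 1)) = 3*r*z - 3*r + z^2 - z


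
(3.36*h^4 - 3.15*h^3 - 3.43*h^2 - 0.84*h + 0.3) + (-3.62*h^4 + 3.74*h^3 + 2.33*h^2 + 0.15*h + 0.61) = -0.26*h^4 + 0.59*h^3 - 1.1*h^2 - 0.69*h + 0.91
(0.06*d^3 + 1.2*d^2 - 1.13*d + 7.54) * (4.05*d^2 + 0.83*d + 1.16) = 0.243*d^5 + 4.9098*d^4 - 3.5109*d^3 + 30.9911*d^2 + 4.9474*d + 8.7464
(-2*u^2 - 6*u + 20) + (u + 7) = -2*u^2 - 5*u + 27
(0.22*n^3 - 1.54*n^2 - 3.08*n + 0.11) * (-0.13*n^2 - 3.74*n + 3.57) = -0.0286*n^5 - 0.6226*n^4 + 6.9454*n^3 + 6.0071*n^2 - 11.407*n + 0.3927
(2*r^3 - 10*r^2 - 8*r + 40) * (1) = 2*r^3 - 10*r^2 - 8*r + 40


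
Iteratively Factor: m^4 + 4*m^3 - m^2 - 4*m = (m)*(m^3 + 4*m^2 - m - 4) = m*(m + 4)*(m^2 - 1) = m*(m - 1)*(m + 4)*(m + 1)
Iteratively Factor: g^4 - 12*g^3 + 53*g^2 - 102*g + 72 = (g - 3)*(g^3 - 9*g^2 + 26*g - 24) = (g - 4)*(g - 3)*(g^2 - 5*g + 6) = (g - 4)*(g - 3)*(g - 2)*(g - 3)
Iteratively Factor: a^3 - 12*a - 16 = (a - 4)*(a^2 + 4*a + 4) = (a - 4)*(a + 2)*(a + 2)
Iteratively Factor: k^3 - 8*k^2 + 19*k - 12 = (k - 1)*(k^2 - 7*k + 12) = (k - 3)*(k - 1)*(k - 4)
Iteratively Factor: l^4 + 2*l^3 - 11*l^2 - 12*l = (l)*(l^3 + 2*l^2 - 11*l - 12) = l*(l - 3)*(l^2 + 5*l + 4) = l*(l - 3)*(l + 4)*(l + 1)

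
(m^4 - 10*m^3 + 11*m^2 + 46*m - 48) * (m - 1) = m^5 - 11*m^4 + 21*m^3 + 35*m^2 - 94*m + 48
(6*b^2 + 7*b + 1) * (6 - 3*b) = -18*b^3 + 15*b^2 + 39*b + 6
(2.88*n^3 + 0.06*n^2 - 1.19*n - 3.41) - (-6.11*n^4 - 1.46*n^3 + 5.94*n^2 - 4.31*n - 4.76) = 6.11*n^4 + 4.34*n^3 - 5.88*n^2 + 3.12*n + 1.35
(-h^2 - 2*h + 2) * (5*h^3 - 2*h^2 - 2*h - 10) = -5*h^5 - 8*h^4 + 16*h^3 + 10*h^2 + 16*h - 20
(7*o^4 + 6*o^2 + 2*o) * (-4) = -28*o^4 - 24*o^2 - 8*o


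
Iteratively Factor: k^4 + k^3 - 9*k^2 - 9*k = (k - 3)*(k^3 + 4*k^2 + 3*k) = (k - 3)*(k + 1)*(k^2 + 3*k) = k*(k - 3)*(k + 1)*(k + 3)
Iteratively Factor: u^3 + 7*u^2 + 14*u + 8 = (u + 2)*(u^2 + 5*u + 4) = (u + 2)*(u + 4)*(u + 1)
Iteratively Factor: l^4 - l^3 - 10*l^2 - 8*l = (l)*(l^3 - l^2 - 10*l - 8) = l*(l + 2)*(l^2 - 3*l - 4) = l*(l - 4)*(l + 2)*(l + 1)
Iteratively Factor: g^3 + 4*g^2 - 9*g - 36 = (g + 3)*(g^2 + g - 12) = (g - 3)*(g + 3)*(g + 4)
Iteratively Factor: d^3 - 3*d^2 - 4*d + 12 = (d - 3)*(d^2 - 4) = (d - 3)*(d - 2)*(d + 2)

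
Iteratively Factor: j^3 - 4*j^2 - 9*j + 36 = (j - 3)*(j^2 - j - 12) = (j - 3)*(j + 3)*(j - 4)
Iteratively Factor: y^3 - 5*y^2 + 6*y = (y - 3)*(y^2 - 2*y) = y*(y - 3)*(y - 2)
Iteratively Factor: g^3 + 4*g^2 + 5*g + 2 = (g + 1)*(g^2 + 3*g + 2) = (g + 1)*(g + 2)*(g + 1)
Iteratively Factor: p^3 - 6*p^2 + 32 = (p - 4)*(p^2 - 2*p - 8) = (p - 4)^2*(p + 2)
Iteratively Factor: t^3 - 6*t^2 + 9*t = (t - 3)*(t^2 - 3*t) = (t - 3)^2*(t)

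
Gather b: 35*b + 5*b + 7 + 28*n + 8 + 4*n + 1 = 40*b + 32*n + 16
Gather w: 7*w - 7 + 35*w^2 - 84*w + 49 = 35*w^2 - 77*w + 42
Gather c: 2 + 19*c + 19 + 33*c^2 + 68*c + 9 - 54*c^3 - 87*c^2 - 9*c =-54*c^3 - 54*c^2 + 78*c + 30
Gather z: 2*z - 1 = 2*z - 1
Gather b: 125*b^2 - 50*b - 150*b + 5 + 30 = 125*b^2 - 200*b + 35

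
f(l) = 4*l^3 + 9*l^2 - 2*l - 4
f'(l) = 12*l^2 + 18*l - 2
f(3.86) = 352.43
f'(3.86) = 246.28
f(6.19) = 1277.17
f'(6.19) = 569.21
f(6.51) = 1467.98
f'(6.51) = 623.74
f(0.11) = -4.11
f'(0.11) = 0.13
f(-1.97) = 4.29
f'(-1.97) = 9.11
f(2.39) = 97.24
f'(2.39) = 109.57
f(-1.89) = 4.92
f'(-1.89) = 6.85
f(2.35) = 92.91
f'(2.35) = 106.57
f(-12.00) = -5596.00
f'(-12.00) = 1510.00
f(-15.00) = -11449.00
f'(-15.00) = 2428.00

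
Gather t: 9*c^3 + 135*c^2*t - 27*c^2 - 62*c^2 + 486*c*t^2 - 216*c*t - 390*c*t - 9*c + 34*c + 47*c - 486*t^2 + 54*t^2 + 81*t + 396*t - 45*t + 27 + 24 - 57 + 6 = 9*c^3 - 89*c^2 + 72*c + t^2*(486*c - 432) + t*(135*c^2 - 606*c + 432)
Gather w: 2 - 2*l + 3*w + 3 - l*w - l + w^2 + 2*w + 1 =-3*l + w^2 + w*(5 - l) + 6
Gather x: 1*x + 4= x + 4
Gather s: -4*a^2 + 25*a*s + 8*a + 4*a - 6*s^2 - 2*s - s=-4*a^2 + 12*a - 6*s^2 + s*(25*a - 3)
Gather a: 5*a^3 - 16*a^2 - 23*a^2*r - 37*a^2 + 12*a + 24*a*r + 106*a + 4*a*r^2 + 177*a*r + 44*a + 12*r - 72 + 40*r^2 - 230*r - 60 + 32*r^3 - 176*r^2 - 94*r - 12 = 5*a^3 + a^2*(-23*r - 53) + a*(4*r^2 + 201*r + 162) + 32*r^3 - 136*r^2 - 312*r - 144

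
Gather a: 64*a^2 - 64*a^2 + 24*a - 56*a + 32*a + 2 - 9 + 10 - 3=0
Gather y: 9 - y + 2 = 11 - y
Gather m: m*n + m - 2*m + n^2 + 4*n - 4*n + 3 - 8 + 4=m*(n - 1) + n^2 - 1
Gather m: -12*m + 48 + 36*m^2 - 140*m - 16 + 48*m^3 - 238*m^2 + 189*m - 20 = 48*m^3 - 202*m^2 + 37*m + 12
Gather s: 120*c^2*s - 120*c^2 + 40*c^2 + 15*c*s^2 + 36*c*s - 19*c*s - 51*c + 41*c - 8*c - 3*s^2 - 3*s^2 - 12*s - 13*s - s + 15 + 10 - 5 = -80*c^2 - 18*c + s^2*(15*c - 6) + s*(120*c^2 + 17*c - 26) + 20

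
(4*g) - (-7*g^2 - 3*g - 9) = 7*g^2 + 7*g + 9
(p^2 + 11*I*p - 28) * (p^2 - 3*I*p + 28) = p^4 + 8*I*p^3 + 33*p^2 + 392*I*p - 784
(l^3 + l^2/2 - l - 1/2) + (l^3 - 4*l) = 2*l^3 + l^2/2 - 5*l - 1/2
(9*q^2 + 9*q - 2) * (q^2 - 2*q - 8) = 9*q^4 - 9*q^3 - 92*q^2 - 68*q + 16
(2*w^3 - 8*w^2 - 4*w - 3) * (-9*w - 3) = -18*w^4 + 66*w^3 + 60*w^2 + 39*w + 9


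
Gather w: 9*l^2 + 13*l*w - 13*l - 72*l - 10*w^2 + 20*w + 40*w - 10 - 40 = 9*l^2 - 85*l - 10*w^2 + w*(13*l + 60) - 50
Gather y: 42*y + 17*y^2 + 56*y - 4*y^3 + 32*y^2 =-4*y^3 + 49*y^2 + 98*y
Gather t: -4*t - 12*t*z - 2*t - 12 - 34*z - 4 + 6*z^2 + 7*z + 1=t*(-12*z - 6) + 6*z^2 - 27*z - 15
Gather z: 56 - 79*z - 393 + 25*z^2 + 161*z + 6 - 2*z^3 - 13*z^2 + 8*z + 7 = -2*z^3 + 12*z^2 + 90*z - 324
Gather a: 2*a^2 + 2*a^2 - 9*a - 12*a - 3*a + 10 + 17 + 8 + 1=4*a^2 - 24*a + 36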